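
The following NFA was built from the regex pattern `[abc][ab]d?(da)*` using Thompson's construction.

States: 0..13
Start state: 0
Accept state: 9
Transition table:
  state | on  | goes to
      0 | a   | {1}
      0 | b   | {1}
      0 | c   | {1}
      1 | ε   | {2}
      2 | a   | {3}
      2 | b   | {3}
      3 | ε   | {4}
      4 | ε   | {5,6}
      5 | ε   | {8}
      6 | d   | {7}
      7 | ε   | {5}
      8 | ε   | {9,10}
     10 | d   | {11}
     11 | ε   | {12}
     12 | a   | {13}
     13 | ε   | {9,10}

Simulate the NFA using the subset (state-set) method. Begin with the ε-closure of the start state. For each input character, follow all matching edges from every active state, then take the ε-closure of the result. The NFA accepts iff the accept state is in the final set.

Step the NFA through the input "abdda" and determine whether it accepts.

Answer: ACCEPT

Steps:
start: ε-closure({0}) = {0}
'a' @ 1: {1,2}
'b' @ 2: {3,4,5,6,8,9,10}  ✓accept
'd' @ 3: {5,7,8,9,10,11,12}  ✓accept
'd' @ 4: {11,12}
'a' @ 5: {9,10,13}  ✓accept
final: {9,10,13}; accept 9 in set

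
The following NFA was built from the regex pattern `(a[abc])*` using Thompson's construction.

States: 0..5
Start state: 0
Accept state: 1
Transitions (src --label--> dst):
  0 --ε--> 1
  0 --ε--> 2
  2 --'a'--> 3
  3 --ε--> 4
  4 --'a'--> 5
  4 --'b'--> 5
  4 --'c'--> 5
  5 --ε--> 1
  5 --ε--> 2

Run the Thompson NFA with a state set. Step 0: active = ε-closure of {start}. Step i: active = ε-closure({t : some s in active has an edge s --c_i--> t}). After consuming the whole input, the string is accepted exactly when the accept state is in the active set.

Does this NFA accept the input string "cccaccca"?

S₀ = ε-closure({0}) = {0,1,2}
'c' @ 1: {}  — dead — no transitions
rest 'ccaccca' ignored (set empty)
end set {} — state 1 not in

Answer: REJECT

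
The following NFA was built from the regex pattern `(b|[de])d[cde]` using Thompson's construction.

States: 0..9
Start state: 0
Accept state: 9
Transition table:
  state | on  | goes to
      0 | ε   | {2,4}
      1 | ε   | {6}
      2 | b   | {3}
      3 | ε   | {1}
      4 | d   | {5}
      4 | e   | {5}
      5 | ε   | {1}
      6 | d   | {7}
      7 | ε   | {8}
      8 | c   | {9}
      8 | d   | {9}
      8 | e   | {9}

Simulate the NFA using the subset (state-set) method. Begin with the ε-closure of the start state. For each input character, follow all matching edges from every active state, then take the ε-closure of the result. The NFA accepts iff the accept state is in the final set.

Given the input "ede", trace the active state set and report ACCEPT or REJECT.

Answer: ACCEPT

Steps:
S₀ = ε-closure({0}) = {0,2,4}
'e' @ 1: {1,5,6}
'd' @ 2: {7,8}
'e' @ 3: {9}  ✓accept
after full input: {9}  (accept=9 in)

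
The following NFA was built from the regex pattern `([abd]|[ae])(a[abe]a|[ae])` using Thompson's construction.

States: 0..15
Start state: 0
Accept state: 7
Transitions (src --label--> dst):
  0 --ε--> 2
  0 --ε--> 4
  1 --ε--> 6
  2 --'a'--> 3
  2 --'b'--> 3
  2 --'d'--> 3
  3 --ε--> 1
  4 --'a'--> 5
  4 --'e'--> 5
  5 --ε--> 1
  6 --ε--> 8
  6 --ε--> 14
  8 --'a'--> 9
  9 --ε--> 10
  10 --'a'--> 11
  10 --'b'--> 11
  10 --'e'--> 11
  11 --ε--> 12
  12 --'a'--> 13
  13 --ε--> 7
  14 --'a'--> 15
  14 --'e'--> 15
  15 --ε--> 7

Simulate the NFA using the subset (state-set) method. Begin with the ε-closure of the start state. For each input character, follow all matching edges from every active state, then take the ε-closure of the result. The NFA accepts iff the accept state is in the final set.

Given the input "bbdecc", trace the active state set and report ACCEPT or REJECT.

Answer: REJECT

Derivation:
initial (ε-close {0}): {0,2,4}
'b' @ 1: {1,3,6,8,14}
'b' @ 2: {}  — state set empty
rest 'decc' ignored (set empty)
after full input: {}  (accept=7 not in)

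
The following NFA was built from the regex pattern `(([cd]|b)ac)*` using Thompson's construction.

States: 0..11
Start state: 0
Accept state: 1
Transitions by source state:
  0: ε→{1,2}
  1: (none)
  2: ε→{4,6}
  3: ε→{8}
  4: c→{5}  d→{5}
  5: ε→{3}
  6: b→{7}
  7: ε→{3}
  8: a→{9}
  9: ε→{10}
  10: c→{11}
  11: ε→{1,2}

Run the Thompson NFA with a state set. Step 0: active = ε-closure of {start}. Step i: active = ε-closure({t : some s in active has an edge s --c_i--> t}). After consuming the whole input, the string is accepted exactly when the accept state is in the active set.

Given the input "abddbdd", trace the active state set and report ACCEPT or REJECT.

S₀ = ε-closure({0}) = {0,1,2,4,6}
'a' @ 1: {}  — state set empty
rest 'bddbdd' ignored (set empty)
final: {}; accept 1 not in set

Answer: REJECT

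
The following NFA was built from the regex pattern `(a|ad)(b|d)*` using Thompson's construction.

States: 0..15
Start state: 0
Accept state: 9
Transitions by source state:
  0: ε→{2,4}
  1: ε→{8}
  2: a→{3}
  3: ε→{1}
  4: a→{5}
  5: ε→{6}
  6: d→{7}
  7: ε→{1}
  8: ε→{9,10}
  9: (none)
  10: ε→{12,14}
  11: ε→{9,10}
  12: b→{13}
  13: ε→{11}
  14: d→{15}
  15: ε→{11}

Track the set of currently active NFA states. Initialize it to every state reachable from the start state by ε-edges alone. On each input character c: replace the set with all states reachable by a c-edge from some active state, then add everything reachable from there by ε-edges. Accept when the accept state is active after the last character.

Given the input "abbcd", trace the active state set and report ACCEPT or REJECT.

Answer: REJECT

Steps:
S₀ = ε-closure({0}) = {0,2,4}
'a' @ 1: {1,3,5,6,8,9,10,12,14}  [accepting]
'b' @ 2: {9,10,11,12,13,14}  [accepting]
'b' @ 3: {9,10,11,12,13,14}  [accepting]
'c' @ 4: {}  — no active states
rest 'd' ignored (set empty)
final: {}; accept 9 not in set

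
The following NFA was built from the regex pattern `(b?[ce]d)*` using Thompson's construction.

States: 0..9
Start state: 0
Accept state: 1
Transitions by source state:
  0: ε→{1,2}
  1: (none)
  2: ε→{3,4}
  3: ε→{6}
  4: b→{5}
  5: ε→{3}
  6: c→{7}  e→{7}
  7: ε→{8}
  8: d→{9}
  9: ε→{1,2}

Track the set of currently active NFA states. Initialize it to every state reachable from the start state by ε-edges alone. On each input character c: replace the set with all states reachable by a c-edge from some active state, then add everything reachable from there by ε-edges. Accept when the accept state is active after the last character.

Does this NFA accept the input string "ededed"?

initial (ε-close {0}): {0,1,2,3,4,6}
'e' @ 1: {7,8}
'd' @ 2: {1,2,3,4,6,9}  ✓accept
'e' @ 3: {7,8}
'd' @ 4: {1,2,3,4,6,9}  ✓accept
'e' @ 5: {7,8}
'd' @ 6: {1,2,3,4,6,9}  ✓accept
after full input: {1,2,3,4,6,9}  (accept=1 in)

Answer: ACCEPT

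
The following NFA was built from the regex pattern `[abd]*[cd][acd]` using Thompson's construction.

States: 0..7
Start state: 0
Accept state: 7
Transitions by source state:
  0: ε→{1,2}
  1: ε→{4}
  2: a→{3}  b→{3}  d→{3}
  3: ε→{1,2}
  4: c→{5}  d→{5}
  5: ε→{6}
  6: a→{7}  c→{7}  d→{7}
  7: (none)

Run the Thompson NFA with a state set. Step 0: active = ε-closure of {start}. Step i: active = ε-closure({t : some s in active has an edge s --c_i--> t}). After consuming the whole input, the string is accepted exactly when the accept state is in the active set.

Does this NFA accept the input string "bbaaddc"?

S₀ = ε-closure({0}) = {0,1,2,4}
'b' @ 1: {1,2,3,4}
'b' @ 2: {1,2,3,4}
'a' @ 3: {1,2,3,4}
'a' @ 4: {1,2,3,4}
'd' @ 5: {1,2,3,4,5,6}
'd' @ 6: {1,2,3,4,5,6,7}  (accept∈set)
'c' @ 7: {5,6,7}  (accept∈set)
after full input: {5,6,7}  (accept=7 in)

Answer: ACCEPT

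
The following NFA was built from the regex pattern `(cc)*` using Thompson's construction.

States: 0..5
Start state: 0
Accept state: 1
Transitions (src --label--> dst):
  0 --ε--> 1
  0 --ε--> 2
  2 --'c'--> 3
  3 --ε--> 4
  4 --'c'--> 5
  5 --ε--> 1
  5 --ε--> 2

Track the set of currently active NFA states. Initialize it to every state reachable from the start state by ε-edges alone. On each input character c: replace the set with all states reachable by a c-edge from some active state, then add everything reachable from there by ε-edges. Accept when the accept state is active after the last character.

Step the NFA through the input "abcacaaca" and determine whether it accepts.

Answer: REJECT

Derivation:
S₀ = ε-closure({0}) = {0,1,2}
'a' @ 1: {}  — state set empty
rest 'bcacaaca' ignored (set empty)
final: {}; accept 1 not in set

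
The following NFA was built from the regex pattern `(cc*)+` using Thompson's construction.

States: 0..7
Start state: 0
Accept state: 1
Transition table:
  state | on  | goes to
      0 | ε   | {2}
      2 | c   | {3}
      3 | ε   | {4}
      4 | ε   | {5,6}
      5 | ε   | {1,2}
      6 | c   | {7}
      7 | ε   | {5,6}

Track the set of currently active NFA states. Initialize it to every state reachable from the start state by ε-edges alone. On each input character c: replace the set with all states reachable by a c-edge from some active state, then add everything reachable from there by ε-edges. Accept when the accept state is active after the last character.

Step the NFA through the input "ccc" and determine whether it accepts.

S₀ = ε-closure({0}) = {0,2}
'c' @ 1: {1,2,3,4,5,6}  [accepting]
'c' @ 2: {1,2,3,4,5,6,7}  [accepting]
'c' @ 3: {1,2,3,4,5,6,7}  [accepting]
end set {1,2,3,4,5,6,7} — state 1 in

Answer: ACCEPT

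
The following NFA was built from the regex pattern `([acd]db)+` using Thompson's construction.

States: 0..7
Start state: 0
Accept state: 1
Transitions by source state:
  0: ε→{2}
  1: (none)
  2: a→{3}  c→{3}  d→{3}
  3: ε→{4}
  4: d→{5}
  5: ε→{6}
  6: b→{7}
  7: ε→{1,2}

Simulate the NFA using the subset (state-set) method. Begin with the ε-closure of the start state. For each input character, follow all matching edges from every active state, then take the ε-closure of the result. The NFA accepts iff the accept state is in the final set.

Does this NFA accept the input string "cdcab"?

initial (ε-close {0}): {0,2}
'c' @ 1: {3,4}
'd' @ 2: {5,6}
'c' @ 3: {}  — state set empty
rest 'ab' ignored (set empty)
end set {} — state 1 not in

Answer: REJECT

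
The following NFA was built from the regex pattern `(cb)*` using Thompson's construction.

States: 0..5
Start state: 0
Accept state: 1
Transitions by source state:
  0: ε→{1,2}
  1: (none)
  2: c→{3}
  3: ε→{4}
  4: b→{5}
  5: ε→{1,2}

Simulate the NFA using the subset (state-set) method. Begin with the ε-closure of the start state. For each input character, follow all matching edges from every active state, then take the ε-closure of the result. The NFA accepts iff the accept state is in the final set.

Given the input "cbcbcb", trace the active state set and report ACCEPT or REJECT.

S₀ = ε-closure({0}) = {0,1,2}
'c' @ 1: {3,4}
'b' @ 2: {1,2,5}  ✓accept
'c' @ 3: {3,4}
'b' @ 4: {1,2,5}  ✓accept
'c' @ 5: {3,4}
'b' @ 6: {1,2,5}  ✓accept
final: {1,2,5}; accept 1 in set

Answer: ACCEPT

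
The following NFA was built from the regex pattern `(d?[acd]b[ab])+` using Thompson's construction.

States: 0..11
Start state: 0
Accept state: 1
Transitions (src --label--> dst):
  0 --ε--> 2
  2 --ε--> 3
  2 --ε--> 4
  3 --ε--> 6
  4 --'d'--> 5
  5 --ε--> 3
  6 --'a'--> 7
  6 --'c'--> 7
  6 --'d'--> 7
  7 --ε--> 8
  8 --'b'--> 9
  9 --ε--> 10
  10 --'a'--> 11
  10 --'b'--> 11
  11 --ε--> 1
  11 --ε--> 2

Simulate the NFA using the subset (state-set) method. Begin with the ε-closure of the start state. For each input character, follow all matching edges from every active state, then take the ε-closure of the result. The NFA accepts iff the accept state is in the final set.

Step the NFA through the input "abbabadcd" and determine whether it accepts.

Answer: REJECT

Derivation:
initial (ε-close {0}): {0,2,3,4,6}
'a' @ 1: {7,8}
'b' @ 2: {9,10}
'b' @ 3: {1,2,3,4,6,11}  (accept∈set)
'a' @ 4: {7,8}
'b' @ 5: {9,10}
'a' @ 6: {1,2,3,4,6,11}  (accept∈set)
'd' @ 7: {3,5,6,7,8}
'c' @ 8: {7,8}
'd' @ 9: {}  — state set empty
end set {} — state 1 not in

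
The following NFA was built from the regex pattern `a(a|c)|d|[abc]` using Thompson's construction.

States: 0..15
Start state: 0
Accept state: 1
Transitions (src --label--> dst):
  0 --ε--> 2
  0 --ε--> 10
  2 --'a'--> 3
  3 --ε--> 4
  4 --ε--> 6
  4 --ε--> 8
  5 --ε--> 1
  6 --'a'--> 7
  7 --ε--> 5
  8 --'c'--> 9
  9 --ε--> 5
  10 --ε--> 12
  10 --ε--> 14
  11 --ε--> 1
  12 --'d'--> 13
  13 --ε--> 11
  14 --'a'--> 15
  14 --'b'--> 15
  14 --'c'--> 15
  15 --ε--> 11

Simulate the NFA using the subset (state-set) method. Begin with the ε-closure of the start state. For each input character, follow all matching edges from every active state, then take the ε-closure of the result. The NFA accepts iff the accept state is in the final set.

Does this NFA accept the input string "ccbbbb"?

Answer: REJECT

Trace:
S₀ = ε-closure({0}) = {0,2,10,12,14}
'c' @ 1: {1,11,15}  [accepting]
'c' @ 2: {}  — state set empty
rest 'bbbb' ignored (set empty)
final: {}; accept 1 not in set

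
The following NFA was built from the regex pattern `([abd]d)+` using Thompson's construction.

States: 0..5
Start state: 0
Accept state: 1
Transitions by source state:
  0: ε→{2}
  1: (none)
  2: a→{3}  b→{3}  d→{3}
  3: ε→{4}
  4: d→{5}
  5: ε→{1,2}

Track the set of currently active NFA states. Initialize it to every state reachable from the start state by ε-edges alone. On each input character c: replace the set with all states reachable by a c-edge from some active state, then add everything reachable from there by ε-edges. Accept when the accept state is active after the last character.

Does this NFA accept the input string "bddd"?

Answer: ACCEPT

Derivation:
start: ε-closure({0}) = {0,2}
'b' @ 1: {3,4}
'd' @ 2: {1,2,5}  [accepting]
'd' @ 3: {3,4}
'd' @ 4: {1,2,5}  [accepting]
end set {1,2,5} — state 1 in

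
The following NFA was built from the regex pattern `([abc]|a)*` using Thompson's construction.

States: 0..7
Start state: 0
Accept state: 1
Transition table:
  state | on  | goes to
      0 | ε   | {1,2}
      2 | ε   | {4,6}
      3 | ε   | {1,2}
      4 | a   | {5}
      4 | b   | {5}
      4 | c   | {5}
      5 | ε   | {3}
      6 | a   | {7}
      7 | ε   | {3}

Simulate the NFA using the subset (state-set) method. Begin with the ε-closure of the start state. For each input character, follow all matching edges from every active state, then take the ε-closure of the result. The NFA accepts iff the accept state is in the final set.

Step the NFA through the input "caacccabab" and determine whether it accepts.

start: ε-closure({0}) = {0,1,2,4,6}
'c' @ 1: {1,2,3,4,5,6}  (accept∈set)
'a' @ 2: {1,2,3,4,5,6,7}  (accept∈set)
'a' @ 3: {1,2,3,4,5,6,7}  (accept∈set)
'c' @ 4: {1,2,3,4,5,6}  (accept∈set)
'c' @ 5: {1,2,3,4,5,6}  (accept∈set)
'c' @ 6: {1,2,3,4,5,6}  (accept∈set)
'a' @ 7: {1,2,3,4,5,6,7}  (accept∈set)
'b' @ 8: {1,2,3,4,5,6}  (accept∈set)
'a' @ 9: {1,2,3,4,5,6,7}  (accept∈set)
'b' @ 10: {1,2,3,4,5,6}  (accept∈set)
after full input: {1,2,3,4,5,6}  (accept=1 in)

Answer: ACCEPT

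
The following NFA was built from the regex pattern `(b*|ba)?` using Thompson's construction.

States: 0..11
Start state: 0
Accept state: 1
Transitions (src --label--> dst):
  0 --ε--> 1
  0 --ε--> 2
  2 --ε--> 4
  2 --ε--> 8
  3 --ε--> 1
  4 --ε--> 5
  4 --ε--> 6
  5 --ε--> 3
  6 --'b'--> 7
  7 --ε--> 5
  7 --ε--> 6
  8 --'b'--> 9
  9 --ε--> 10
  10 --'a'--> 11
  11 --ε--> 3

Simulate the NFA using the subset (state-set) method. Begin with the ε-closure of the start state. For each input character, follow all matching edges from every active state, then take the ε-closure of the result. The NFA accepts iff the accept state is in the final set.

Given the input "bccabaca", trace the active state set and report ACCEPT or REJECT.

Answer: REJECT

Derivation:
initial (ε-close {0}): {0,1,2,3,4,5,6,8}
'b' @ 1: {1,3,5,6,7,9,10}  (accept∈set)
'c' @ 2: {}  — no active states
rest 'cabaca' ignored (set empty)
final: {}; accept 1 not in set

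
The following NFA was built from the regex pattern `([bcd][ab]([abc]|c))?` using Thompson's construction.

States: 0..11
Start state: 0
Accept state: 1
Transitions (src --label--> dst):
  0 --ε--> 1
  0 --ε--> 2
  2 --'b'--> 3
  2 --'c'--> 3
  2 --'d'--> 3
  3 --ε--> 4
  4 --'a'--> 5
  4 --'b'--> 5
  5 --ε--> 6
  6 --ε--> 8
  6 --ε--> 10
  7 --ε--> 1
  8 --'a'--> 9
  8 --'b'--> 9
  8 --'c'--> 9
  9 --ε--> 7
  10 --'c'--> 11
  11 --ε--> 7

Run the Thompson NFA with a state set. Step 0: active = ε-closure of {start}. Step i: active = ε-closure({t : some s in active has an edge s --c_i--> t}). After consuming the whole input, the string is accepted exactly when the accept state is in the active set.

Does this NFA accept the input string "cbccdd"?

start: ε-closure({0}) = {0,1,2}
'c' @ 1: {3,4}
'b' @ 2: {5,6,8,10}
'c' @ 3: {1,7,9,11}  (accept∈set)
'c' @ 4: {}  — dead — no transitions
rest 'dd' ignored (set empty)
end set {} — state 1 not in

Answer: REJECT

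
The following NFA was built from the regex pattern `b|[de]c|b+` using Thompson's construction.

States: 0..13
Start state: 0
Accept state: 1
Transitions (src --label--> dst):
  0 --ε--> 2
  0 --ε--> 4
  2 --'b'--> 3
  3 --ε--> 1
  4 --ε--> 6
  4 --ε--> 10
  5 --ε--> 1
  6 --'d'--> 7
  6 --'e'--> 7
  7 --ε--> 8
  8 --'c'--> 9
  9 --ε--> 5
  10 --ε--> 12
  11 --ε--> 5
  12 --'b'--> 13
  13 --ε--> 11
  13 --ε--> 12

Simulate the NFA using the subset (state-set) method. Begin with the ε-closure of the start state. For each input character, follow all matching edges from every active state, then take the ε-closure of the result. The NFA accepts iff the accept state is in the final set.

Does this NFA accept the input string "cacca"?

start: ε-closure({0}) = {0,2,4,6,10,12}
'c' @ 1: {}  — dead — no transitions
rest 'acca' ignored (set empty)
end set {} — state 1 not in

Answer: REJECT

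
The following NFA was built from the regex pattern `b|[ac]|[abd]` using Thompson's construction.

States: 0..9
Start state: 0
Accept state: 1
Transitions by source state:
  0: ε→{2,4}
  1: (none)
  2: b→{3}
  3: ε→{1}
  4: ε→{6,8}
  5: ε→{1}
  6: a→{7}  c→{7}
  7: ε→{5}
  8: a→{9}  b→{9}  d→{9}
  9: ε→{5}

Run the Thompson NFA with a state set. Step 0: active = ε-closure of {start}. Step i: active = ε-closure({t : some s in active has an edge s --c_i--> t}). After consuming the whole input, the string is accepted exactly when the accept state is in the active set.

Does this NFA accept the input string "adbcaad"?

Answer: REJECT

Steps:
S₀ = ε-closure({0}) = {0,2,4,6,8}
'a' @ 1: {1,5,7,9}  [accepting]
'd' @ 2: {}  — state set empty
rest 'bcaad' ignored (set empty)
final: {}; accept 1 not in set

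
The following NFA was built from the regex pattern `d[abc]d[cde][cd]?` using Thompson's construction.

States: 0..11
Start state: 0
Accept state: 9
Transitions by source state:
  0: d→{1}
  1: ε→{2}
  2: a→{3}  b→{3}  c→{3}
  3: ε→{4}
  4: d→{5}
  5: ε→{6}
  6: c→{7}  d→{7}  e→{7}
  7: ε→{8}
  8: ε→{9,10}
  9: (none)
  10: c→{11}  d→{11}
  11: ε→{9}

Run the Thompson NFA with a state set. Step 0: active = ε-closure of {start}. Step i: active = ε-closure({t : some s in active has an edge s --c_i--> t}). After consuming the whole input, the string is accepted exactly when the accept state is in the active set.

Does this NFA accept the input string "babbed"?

initial (ε-close {0}): {0}
'b' @ 1: {}  — state set empty
rest 'abbed' ignored (set empty)
after full input: {}  (accept=9 not in)

Answer: REJECT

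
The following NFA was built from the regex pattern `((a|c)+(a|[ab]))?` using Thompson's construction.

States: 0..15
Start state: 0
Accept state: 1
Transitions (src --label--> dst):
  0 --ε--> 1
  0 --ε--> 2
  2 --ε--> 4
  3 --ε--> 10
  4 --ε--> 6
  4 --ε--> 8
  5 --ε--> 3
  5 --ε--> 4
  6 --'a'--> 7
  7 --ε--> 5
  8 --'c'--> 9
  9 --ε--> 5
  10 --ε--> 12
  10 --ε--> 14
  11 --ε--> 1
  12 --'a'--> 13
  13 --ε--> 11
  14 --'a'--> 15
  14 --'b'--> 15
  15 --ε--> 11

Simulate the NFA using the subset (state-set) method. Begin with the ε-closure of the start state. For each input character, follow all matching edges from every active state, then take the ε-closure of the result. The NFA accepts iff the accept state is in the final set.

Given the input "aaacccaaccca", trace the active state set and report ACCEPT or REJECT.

Answer: ACCEPT

Derivation:
start: ε-closure({0}) = {0,1,2,4,6,8}
'a' @ 1: {3,4,5,6,7,8,10,12,14}
'a' @ 2: {1,3,4,5,6,7,8,10,11,12,13,14,15}  [accepting]
'a' @ 3: {1,3,4,5,6,7,8,10,11,12,13,14,15}  [accepting]
'c' @ 4: {3,4,5,6,8,9,10,12,14}
'c' @ 5: {3,4,5,6,8,9,10,12,14}
'c' @ 6: {3,4,5,6,8,9,10,12,14}
'a' @ 7: {1,3,4,5,6,7,8,10,11,12,13,14,15}  [accepting]
'a' @ 8: {1,3,4,5,6,7,8,10,11,12,13,14,15}  [accepting]
'c' @ 9: {3,4,5,6,8,9,10,12,14}
'c' @ 10: {3,4,5,6,8,9,10,12,14}
'c' @ 11: {3,4,5,6,8,9,10,12,14}
'a' @ 12: {1,3,4,5,6,7,8,10,11,12,13,14,15}  [accepting]
after full input: {1,3,4,5,6,7,8,10,11,12,13,14,15}  (accept=1 in)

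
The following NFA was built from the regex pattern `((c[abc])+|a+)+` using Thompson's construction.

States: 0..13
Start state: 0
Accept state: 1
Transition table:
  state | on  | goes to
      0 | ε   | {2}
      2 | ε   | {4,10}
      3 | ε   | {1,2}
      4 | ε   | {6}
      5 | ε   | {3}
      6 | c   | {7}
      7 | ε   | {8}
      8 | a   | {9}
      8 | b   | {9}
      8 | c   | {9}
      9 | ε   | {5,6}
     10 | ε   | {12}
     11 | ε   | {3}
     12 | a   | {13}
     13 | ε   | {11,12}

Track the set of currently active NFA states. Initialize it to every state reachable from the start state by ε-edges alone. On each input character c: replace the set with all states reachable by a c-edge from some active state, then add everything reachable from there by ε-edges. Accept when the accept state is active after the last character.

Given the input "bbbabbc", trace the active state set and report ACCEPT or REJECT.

Answer: REJECT

Trace:
initial (ε-close {0}): {0,2,4,6,10,12}
'b' @ 1: {}  — dead — no transitions
rest 'bbabbc' ignored (set empty)
final: {}; accept 1 not in set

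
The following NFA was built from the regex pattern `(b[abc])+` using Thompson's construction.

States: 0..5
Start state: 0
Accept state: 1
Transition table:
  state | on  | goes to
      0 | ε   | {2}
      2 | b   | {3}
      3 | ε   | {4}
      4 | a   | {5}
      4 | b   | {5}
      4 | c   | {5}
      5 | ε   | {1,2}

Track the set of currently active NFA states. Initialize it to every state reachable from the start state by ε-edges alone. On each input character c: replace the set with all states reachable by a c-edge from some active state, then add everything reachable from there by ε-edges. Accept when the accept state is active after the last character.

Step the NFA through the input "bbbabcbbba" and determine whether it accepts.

Answer: ACCEPT

Steps:
initial (ε-close {0}): {0,2}
'b' @ 1: {3,4}
'b' @ 2: {1,2,5}  ✓accept
'b' @ 3: {3,4}
'a' @ 4: {1,2,5}  ✓accept
'b' @ 5: {3,4}
'c' @ 6: {1,2,5}  ✓accept
'b' @ 7: {3,4}
'b' @ 8: {1,2,5}  ✓accept
'b' @ 9: {3,4}
'a' @ 10: {1,2,5}  ✓accept
end set {1,2,5} — state 1 in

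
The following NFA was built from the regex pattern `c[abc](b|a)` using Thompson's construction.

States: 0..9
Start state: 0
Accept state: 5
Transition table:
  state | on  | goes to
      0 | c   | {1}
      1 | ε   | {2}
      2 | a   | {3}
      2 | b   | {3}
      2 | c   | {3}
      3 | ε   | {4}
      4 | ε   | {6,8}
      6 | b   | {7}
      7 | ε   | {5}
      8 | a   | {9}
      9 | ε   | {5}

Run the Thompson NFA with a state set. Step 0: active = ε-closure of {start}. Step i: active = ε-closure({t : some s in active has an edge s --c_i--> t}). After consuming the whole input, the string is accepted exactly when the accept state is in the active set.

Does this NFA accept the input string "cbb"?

initial (ε-close {0}): {0}
'c' @ 1: {1,2}
'b' @ 2: {3,4,6,8}
'b' @ 3: {5,7}  (accept∈set)
end set {5,7} — state 5 in

Answer: ACCEPT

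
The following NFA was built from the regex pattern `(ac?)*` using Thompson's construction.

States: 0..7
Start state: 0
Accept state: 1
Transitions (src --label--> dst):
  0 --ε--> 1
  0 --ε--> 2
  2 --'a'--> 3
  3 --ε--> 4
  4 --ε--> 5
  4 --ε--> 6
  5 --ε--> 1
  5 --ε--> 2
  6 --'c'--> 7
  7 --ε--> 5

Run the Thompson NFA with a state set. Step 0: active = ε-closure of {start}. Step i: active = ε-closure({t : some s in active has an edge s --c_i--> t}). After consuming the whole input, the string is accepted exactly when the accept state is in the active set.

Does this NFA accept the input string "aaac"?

Answer: ACCEPT

Steps:
S₀ = ε-closure({0}) = {0,1,2}
'a' @ 1: {1,2,3,4,5,6}  (accept∈set)
'a' @ 2: {1,2,3,4,5,6}  (accept∈set)
'a' @ 3: {1,2,3,4,5,6}  (accept∈set)
'c' @ 4: {1,2,5,7}  (accept∈set)
final: {1,2,5,7}; accept 1 in set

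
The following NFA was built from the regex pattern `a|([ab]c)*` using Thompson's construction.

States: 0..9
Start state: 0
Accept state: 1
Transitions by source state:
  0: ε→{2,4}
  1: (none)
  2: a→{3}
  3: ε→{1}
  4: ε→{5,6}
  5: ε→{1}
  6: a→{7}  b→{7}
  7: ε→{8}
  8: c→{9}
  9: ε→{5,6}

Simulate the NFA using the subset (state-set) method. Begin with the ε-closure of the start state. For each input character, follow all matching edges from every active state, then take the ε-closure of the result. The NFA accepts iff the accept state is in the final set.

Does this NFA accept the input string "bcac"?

Answer: ACCEPT

Steps:
start: ε-closure({0}) = {0,1,2,4,5,6}
'b' @ 1: {7,8}
'c' @ 2: {1,5,6,9}  [accepting]
'a' @ 3: {7,8}
'c' @ 4: {1,5,6,9}  [accepting]
end set {1,5,6,9} — state 1 in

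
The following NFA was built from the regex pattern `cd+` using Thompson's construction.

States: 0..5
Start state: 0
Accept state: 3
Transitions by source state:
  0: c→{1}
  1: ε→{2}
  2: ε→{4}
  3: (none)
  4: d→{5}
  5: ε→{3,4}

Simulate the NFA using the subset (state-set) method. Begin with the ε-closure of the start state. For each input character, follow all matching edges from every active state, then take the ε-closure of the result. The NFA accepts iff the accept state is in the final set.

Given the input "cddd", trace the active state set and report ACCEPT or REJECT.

Answer: ACCEPT

Steps:
S₀ = ε-closure({0}) = {0}
'c' @ 1: {1,2,4}
'd' @ 2: {3,4,5}  [accepting]
'd' @ 3: {3,4,5}  [accepting]
'd' @ 4: {3,4,5}  [accepting]
after full input: {3,4,5}  (accept=3 in)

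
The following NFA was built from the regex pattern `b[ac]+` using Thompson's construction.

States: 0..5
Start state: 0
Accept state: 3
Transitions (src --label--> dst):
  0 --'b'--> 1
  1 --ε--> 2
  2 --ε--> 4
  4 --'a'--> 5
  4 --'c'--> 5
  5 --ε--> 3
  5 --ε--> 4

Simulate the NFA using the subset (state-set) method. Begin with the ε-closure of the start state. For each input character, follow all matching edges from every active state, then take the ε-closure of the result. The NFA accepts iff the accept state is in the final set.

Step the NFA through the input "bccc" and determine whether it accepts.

Answer: ACCEPT

Steps:
initial (ε-close {0}): {0}
'b' @ 1: {1,2,4}
'c' @ 2: {3,4,5}  ✓accept
'c' @ 3: {3,4,5}  ✓accept
'c' @ 4: {3,4,5}  ✓accept
after full input: {3,4,5}  (accept=3 in)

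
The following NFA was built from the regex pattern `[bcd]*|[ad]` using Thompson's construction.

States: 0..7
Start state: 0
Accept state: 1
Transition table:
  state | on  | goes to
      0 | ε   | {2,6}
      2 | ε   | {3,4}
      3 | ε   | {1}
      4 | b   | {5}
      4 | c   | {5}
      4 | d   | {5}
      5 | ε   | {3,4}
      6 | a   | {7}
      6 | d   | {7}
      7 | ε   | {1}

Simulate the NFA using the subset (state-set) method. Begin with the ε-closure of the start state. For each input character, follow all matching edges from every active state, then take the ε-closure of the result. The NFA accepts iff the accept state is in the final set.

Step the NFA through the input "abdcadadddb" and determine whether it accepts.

Answer: REJECT

Steps:
start: ε-closure({0}) = {0,1,2,3,4,6}
'a' @ 1: {1,7}  (accept∈set)
'b' @ 2: {}  — no active states
rest 'dcadadddb' ignored (set empty)
end set {} — state 1 not in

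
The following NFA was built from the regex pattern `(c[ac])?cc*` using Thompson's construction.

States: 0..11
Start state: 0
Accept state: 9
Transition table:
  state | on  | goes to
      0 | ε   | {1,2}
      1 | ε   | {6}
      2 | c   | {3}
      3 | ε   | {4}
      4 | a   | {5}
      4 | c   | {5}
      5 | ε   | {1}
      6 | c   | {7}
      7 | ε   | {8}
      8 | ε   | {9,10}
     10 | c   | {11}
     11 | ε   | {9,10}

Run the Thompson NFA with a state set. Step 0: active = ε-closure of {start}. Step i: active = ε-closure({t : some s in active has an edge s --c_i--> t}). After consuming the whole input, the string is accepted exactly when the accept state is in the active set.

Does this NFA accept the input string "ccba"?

S₀ = ε-closure({0}) = {0,1,2,6}
'c' @ 1: {3,4,7,8,9,10}  [accepting]
'c' @ 2: {1,5,6,9,10,11}  [accepting]
'b' @ 3: {}  — state set empty
rest 'a' ignored (set empty)
end set {} — state 9 not in

Answer: REJECT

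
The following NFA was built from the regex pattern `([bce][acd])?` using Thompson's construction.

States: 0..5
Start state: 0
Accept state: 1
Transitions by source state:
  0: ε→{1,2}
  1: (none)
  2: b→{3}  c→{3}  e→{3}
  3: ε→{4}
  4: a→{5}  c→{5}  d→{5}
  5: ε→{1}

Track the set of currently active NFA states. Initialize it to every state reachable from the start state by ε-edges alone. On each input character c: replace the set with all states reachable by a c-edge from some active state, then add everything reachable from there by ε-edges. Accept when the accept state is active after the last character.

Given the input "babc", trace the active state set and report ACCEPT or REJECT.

S₀ = ε-closure({0}) = {0,1,2}
'b' @ 1: {3,4}
'a' @ 2: {1,5}  (accept∈set)
'b' @ 3: {}  — no active states
rest 'c' ignored (set empty)
final: {}; accept 1 not in set

Answer: REJECT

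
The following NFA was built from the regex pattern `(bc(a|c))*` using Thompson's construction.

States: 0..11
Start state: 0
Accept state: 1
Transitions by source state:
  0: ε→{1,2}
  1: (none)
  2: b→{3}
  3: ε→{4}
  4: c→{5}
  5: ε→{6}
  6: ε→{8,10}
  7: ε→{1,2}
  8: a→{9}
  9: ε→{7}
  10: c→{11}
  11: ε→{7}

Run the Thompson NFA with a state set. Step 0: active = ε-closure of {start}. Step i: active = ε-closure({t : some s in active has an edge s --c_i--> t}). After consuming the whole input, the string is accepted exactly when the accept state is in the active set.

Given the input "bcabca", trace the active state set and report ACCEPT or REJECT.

initial (ε-close {0}): {0,1,2}
'b' @ 1: {3,4}
'c' @ 2: {5,6,8,10}
'a' @ 3: {1,2,7,9}  (accept∈set)
'b' @ 4: {3,4}
'c' @ 5: {5,6,8,10}
'a' @ 6: {1,2,7,9}  (accept∈set)
final: {1,2,7,9}; accept 1 in set

Answer: ACCEPT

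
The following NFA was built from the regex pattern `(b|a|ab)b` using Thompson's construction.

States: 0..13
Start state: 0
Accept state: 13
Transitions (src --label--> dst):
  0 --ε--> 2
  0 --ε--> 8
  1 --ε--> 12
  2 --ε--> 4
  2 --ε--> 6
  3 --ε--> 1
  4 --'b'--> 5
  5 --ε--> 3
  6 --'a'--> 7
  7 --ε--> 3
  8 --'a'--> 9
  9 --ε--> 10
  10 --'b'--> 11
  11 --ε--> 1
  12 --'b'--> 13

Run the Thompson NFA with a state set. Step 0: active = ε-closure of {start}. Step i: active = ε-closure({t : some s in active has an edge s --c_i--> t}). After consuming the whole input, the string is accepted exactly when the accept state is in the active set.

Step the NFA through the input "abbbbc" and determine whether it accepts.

S₀ = ε-closure({0}) = {0,2,4,6,8}
'a' @ 1: {1,3,7,9,10,12}
'b' @ 2: {1,11,12,13}  [accepting]
'b' @ 3: {13}  [accepting]
'b' @ 4: {}  — no active states
rest 'bc' ignored (set empty)
after full input: {}  (accept=13 not in)

Answer: REJECT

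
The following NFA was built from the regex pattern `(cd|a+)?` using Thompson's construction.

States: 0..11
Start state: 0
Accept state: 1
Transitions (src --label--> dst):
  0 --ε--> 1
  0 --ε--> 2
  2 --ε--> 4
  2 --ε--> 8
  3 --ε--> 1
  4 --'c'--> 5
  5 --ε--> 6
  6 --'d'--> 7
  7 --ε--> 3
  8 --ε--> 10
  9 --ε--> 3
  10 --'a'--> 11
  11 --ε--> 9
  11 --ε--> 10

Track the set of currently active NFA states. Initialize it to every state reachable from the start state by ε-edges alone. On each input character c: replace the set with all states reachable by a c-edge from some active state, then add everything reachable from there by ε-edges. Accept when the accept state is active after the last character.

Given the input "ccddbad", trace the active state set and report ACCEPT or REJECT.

Answer: REJECT

Derivation:
initial (ε-close {0}): {0,1,2,4,8,10}
'c' @ 1: {5,6}
'c' @ 2: {}  — state set empty
rest 'ddbad' ignored (set empty)
after full input: {}  (accept=1 not in)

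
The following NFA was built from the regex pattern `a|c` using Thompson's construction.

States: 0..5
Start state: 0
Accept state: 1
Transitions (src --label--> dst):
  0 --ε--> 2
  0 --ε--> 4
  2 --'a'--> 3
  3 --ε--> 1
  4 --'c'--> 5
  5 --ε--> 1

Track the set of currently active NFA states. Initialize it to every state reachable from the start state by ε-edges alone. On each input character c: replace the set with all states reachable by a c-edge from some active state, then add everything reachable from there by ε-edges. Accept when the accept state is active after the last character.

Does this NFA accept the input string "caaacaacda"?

start: ε-closure({0}) = {0,2,4}
'c' @ 1: {1,5}  [accepting]
'a' @ 2: {}  — dead — no transitions
rest 'aacaacda' ignored (set empty)
end set {} — state 1 not in

Answer: REJECT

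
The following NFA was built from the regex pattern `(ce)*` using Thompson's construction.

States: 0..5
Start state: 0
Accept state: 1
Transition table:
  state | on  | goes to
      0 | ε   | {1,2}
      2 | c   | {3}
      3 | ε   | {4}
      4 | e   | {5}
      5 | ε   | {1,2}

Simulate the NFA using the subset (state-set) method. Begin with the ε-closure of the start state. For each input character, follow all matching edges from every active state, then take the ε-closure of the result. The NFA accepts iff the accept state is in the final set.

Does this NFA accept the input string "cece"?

Answer: ACCEPT

Trace:
initial (ε-close {0}): {0,1,2}
'c' @ 1: {3,4}
'e' @ 2: {1,2,5}  [accepting]
'c' @ 3: {3,4}
'e' @ 4: {1,2,5}  [accepting]
end set {1,2,5} — state 1 in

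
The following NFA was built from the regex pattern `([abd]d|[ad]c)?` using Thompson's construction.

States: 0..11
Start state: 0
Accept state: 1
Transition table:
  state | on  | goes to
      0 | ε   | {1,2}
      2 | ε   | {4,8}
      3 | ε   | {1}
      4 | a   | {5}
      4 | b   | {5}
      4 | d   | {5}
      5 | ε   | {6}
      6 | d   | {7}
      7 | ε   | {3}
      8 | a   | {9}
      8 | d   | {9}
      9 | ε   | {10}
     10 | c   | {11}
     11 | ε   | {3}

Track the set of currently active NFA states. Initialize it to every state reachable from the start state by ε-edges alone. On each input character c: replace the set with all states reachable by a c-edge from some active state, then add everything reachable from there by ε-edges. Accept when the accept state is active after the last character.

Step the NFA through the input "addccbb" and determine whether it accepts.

Answer: REJECT

Derivation:
S₀ = ε-closure({0}) = {0,1,2,4,8}
'a' @ 1: {5,6,9,10}
'd' @ 2: {1,3,7}  (accept∈set)
'd' @ 3: {}  — no active states
rest 'ccbb' ignored (set empty)
after full input: {}  (accept=1 not in)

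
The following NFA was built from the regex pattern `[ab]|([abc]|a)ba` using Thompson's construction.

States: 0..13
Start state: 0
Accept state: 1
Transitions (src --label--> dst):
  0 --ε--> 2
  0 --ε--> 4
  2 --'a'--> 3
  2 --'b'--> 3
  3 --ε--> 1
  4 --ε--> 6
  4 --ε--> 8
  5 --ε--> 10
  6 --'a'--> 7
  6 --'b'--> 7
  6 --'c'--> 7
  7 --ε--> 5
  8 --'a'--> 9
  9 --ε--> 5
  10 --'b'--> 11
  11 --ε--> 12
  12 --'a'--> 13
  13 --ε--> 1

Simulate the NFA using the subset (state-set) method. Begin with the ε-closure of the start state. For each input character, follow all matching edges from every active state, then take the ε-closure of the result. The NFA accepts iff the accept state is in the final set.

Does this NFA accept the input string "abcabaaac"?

Answer: REJECT

Trace:
S₀ = ε-closure({0}) = {0,2,4,6,8}
'a' @ 1: {1,3,5,7,9,10}  (accept∈set)
'b' @ 2: {11,12}
'c' @ 3: {}  — no active states
rest 'abaaac' ignored (set empty)
final: {}; accept 1 not in set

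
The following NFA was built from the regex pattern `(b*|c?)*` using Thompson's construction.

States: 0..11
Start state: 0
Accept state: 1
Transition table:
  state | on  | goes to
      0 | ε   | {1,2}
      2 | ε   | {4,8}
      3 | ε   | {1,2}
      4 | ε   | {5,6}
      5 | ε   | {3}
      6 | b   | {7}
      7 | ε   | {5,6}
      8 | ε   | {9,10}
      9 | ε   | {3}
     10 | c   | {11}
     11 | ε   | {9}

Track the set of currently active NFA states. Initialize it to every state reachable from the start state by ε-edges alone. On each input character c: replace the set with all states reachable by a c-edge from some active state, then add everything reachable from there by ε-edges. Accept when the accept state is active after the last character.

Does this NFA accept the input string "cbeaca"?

Answer: REJECT

Derivation:
S₀ = ε-closure({0}) = {0,1,2,3,4,5,6,8,9,10}
'c' @ 1: {1,2,3,4,5,6,8,9,10,11}  ✓accept
'b' @ 2: {1,2,3,4,5,6,7,8,9,10}  ✓accept
'e' @ 3: {}  — state set empty
rest 'aca' ignored (set empty)
after full input: {}  (accept=1 not in)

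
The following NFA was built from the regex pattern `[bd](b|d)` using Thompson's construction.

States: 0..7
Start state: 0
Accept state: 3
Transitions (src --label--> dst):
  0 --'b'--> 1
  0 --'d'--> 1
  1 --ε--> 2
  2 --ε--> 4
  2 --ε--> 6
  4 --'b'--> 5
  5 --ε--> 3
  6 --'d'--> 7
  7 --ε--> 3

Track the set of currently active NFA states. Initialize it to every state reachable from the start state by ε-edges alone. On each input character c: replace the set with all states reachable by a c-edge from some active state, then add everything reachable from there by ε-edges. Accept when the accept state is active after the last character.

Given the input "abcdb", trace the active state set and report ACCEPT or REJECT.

Answer: REJECT

Steps:
initial (ε-close {0}): {0}
'a' @ 1: {}  — no active states
rest 'bcdb' ignored (set empty)
after full input: {}  (accept=3 not in)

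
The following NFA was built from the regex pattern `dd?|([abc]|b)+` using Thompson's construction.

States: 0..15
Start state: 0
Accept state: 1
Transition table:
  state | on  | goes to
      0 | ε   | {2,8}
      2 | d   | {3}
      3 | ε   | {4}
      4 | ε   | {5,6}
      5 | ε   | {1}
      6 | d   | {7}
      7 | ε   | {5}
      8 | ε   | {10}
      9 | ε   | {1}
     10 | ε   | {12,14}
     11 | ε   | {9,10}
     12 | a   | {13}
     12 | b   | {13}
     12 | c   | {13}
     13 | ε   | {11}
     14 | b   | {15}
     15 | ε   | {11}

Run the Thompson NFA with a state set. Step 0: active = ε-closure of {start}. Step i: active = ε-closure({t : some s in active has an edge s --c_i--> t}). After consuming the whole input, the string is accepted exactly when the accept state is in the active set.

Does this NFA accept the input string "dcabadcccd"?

Answer: REJECT

Derivation:
initial (ε-close {0}): {0,2,8,10,12,14}
'd' @ 1: {1,3,4,5,6}  (accept∈set)
'c' @ 2: {}  — no active states
rest 'abadcccd' ignored (set empty)
after full input: {}  (accept=1 not in)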